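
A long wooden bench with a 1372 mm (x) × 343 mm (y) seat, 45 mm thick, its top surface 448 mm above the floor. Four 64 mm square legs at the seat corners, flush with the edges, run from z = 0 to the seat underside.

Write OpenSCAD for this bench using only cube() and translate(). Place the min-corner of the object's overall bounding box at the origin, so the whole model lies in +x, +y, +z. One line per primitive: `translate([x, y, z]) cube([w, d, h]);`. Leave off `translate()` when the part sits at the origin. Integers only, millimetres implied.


translate([0, 0, 403]) cube([1372, 343, 45]);
cube([64, 64, 403]);
translate([0, 279, 0]) cube([64, 64, 403]);
translate([1308, 0, 0]) cube([64, 64, 403]);
translate([1308, 279, 0]) cube([64, 64, 403]);


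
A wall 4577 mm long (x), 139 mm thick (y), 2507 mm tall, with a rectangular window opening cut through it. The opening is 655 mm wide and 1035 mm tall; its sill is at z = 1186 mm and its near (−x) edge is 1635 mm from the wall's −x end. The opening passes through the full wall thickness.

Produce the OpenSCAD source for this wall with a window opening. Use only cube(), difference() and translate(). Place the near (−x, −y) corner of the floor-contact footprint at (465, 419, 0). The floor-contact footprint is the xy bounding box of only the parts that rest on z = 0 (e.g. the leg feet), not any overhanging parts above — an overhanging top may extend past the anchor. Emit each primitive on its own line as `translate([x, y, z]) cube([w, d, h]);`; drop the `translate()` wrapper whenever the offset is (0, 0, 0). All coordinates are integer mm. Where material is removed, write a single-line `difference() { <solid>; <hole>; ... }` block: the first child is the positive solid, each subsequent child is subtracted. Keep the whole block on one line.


difference() { translate([465, 419, 0]) cube([4577, 139, 2507]); translate([2100, 419, 1186]) cube([655, 139, 1035]); }


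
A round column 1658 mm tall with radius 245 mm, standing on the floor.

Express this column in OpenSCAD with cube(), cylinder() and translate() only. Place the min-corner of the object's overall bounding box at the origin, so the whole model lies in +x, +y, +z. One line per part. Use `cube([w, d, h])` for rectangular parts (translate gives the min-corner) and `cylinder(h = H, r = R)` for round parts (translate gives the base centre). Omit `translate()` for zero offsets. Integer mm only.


translate([245, 245, 0]) cylinder(h = 1658, r = 245);


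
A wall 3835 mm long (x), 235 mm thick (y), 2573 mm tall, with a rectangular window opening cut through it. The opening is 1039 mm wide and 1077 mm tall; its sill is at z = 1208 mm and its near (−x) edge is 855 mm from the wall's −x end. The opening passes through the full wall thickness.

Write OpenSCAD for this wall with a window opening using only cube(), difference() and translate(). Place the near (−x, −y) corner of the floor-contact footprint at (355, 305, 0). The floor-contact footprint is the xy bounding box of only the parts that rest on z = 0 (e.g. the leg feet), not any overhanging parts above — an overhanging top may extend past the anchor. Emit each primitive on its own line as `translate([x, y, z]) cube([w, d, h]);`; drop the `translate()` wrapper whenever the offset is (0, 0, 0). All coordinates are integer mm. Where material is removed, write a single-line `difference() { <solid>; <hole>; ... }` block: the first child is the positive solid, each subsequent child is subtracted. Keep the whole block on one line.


difference() { translate([355, 305, 0]) cube([3835, 235, 2573]); translate([1210, 305, 1208]) cube([1039, 235, 1077]); }


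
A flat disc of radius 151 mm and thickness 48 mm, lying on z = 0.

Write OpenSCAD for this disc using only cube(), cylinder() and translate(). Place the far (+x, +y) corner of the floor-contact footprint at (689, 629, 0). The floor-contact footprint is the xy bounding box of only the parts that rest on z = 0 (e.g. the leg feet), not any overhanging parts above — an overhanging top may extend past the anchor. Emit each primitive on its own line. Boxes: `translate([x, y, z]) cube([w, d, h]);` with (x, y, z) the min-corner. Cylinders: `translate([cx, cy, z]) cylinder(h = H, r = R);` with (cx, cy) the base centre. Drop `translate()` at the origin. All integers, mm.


translate([538, 478, 0]) cylinder(h = 48, r = 151);


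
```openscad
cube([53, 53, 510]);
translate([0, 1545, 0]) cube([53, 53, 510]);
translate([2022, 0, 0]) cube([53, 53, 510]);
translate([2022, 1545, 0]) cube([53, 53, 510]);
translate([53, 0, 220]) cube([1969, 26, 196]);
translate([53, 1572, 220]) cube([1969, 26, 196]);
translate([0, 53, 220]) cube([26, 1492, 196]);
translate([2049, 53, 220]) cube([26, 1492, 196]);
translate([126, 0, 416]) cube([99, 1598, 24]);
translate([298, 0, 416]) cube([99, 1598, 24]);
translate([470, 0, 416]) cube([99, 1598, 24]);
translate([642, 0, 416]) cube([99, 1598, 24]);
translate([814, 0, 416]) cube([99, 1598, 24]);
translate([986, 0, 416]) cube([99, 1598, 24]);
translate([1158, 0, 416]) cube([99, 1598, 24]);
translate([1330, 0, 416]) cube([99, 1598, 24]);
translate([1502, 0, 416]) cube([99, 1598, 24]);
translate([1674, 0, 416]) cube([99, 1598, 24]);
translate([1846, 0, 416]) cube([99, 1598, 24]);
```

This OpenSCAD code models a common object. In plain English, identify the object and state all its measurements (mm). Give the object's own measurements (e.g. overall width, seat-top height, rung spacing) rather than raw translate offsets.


A bed frame 2075 mm long (x) by 1598 mm wide (y). Four 53×53 mm corner posts, 510 mm tall, at the corners of the footprint. Four rails of 26 mm thickness and 196 mm height run between adjacent posts with their undersides at z = 220 mm, their outer faces flush with the outside of the frame (the two x-running rails run between the posts' inner faces; the two y-running rails run between the posts' inner faces). 11 slats, each 99 mm wide (x) and 24 mm thick, lie across the top of the two x-running rails, running the full 1598 mm width of the frame in y; along x they sit between the end posts with a 73 mm gap after the −x posts and between neighbouring slats, leaving 77 mm before the +x posts.


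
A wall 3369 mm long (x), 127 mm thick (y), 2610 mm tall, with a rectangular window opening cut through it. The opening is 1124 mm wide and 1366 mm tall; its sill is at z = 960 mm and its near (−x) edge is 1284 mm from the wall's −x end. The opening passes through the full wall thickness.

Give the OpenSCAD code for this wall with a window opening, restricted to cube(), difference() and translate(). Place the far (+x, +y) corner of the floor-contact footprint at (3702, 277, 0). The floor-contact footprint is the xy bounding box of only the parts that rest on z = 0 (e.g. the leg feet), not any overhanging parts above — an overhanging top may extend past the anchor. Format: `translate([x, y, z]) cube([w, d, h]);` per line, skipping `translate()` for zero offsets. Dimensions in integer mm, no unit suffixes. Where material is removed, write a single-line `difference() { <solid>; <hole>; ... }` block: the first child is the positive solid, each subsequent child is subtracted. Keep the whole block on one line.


difference() { translate([333, 150, 0]) cube([3369, 127, 2610]); translate([1617, 150, 960]) cube([1124, 127, 1366]); }


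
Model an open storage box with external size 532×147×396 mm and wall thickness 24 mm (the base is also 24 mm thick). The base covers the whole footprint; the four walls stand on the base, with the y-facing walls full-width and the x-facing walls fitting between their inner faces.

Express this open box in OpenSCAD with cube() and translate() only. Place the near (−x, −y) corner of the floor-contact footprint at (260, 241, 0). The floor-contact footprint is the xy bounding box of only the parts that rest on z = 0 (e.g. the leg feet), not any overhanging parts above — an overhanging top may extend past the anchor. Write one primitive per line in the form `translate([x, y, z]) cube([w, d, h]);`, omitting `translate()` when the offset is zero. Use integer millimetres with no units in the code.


translate([260, 241, 0]) cube([532, 147, 24]);
translate([260, 241, 24]) cube([532, 24, 372]);
translate([260, 364, 24]) cube([532, 24, 372]);
translate([260, 265, 24]) cube([24, 99, 372]);
translate([768, 265, 24]) cube([24, 99, 372]);


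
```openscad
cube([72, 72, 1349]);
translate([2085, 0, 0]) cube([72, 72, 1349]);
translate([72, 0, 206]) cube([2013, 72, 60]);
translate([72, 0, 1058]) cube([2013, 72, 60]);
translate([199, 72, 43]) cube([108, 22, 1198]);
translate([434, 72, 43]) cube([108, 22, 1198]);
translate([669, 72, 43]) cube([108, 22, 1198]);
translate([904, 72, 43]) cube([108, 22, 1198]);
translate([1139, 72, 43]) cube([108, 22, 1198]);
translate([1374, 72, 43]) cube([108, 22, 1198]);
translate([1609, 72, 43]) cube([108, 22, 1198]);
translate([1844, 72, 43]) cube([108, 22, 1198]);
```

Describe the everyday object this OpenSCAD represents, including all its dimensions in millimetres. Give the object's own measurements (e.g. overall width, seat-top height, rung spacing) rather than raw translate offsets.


A fence section. Two 72×72 mm posts, 1349 mm tall, stand on the floor with a clear span of 2013 mm between their inner faces. Two horizontal rails of 72×60 mm section span the gap between the posts with their undersides at z = 206 mm and z = 1058 mm, flush with the posts' −y face. 8 pickets, each 108 mm wide, 22 mm thick and 1198 mm tall, are fixed to the +y face of the rails with their bottoms at z = 43 mm, spaced across the span with a 127 mm gap after the −x post and between neighbouring pickets, with 133 mm left before the +x post.


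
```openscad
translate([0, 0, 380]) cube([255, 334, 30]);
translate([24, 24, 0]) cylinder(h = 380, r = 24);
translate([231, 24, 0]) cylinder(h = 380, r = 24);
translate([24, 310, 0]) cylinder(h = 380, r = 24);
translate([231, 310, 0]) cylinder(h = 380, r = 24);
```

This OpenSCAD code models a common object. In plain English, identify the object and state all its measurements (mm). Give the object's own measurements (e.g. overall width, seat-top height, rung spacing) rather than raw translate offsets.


A simple wooden stool: a rectangular seat 255 mm (x) by 334 mm (y), 30 mm thick, top face at z = 410 mm, on four round legs, each 48 mm in diameter. The legs rest on z = 0, each leg's axis is inset half a diameter from the nearest pair of seat edges (so the leg's bounding box is flush with the corner).


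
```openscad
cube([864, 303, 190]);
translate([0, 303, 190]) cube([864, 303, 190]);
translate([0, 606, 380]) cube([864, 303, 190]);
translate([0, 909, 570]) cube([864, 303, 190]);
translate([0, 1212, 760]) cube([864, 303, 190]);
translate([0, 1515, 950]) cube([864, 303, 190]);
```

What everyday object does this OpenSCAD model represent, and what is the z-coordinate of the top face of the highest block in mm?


A staircase. The total rise is 1140 mm.

6 identical blocks, each offset up and back from the previous — a staircase. Each step is 190 mm tall and there are 6 of them, so the total rise is 6 × 190 = 1140 mm.


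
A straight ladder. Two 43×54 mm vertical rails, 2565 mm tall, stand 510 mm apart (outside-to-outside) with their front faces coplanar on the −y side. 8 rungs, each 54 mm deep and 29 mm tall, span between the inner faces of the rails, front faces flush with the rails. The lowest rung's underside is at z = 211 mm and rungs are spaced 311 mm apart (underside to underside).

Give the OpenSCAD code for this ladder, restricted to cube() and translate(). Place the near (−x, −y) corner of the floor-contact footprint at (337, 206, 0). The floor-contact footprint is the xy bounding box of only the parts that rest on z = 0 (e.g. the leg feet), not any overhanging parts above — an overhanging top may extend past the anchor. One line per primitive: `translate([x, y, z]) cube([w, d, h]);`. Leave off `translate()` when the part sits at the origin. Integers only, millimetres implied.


// rung span = 510 - 2*43 = 424
// rung[k] z = 211 + k*311
translate([337, 206, 0]) cube([43, 54, 2565]);
translate([804, 206, 0]) cube([43, 54, 2565]);
translate([380, 206, 211]) cube([424, 54, 29]);
translate([380, 206, 522]) cube([424, 54, 29]);
translate([380, 206, 833]) cube([424, 54, 29]);
translate([380, 206, 1144]) cube([424, 54, 29]);
translate([380, 206, 1455]) cube([424, 54, 29]);
translate([380, 206, 1766]) cube([424, 54, 29]);
translate([380, 206, 2077]) cube([424, 54, 29]);
translate([380, 206, 2388]) cube([424, 54, 29]);


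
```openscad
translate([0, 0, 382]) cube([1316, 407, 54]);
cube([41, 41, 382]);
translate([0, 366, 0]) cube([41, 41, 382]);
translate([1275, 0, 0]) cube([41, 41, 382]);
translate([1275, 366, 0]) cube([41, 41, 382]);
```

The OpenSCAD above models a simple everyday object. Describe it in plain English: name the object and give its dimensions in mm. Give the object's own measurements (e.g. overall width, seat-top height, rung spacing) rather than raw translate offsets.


A long wooden bench with a 1316 mm (x) × 407 mm (y) seat, 54 mm thick, its top surface 436 mm above the floor. Four 41 mm square legs at the seat corners, flush with the edges, run from z = 0 to the seat underside.


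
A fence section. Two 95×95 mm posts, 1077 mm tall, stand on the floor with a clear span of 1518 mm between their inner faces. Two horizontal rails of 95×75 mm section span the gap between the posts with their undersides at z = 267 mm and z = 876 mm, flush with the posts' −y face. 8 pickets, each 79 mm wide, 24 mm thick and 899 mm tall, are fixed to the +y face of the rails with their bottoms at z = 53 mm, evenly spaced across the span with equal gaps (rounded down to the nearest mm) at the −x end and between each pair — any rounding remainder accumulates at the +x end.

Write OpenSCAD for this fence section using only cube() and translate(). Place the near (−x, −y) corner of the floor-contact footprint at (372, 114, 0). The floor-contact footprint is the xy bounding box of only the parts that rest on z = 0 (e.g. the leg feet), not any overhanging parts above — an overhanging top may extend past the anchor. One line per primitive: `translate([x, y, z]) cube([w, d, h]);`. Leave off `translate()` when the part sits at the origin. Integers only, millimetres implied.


translate([372, 114, 0]) cube([95, 95, 1077]);
translate([1985, 114, 0]) cube([95, 95, 1077]);
translate([467, 114, 267]) cube([1518, 95, 75]);
translate([467, 114, 876]) cube([1518, 95, 75]);
translate([565, 209, 53]) cube([79, 24, 899]);
translate([742, 209, 53]) cube([79, 24, 899]);
translate([919, 209, 53]) cube([79, 24, 899]);
translate([1096, 209, 53]) cube([79, 24, 899]);
translate([1273, 209, 53]) cube([79, 24, 899]);
translate([1450, 209, 53]) cube([79, 24, 899]);
translate([1627, 209, 53]) cube([79, 24, 899]);
translate([1804, 209, 53]) cube([79, 24, 899]);


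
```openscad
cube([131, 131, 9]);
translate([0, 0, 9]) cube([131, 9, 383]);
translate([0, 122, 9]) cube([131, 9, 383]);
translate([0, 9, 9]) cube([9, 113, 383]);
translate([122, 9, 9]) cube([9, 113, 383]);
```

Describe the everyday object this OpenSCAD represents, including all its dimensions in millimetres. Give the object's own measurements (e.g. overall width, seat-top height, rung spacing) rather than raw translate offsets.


An open-topped rectangular box: outside dimensions 131×131×392 mm, with a uniform wall and base thickness of 9 mm. The base is a full 131×131 slab on the floor; four walls sit on top of the base. The front and back walls (the −y and +y sides) span the full width; the two side walls fit between them.


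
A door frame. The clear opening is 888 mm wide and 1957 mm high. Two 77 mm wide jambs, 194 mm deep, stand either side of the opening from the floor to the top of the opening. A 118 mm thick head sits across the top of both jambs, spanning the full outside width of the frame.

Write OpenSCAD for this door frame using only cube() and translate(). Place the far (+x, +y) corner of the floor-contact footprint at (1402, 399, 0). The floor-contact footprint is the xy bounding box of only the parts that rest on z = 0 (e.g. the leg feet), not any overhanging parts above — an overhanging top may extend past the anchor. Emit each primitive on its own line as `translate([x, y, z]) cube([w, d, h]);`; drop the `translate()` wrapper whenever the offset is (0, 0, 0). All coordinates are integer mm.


translate([360, 205, 0]) cube([77, 194, 1957]);
translate([1325, 205, 0]) cube([77, 194, 1957]);
translate([360, 205, 1957]) cube([1042, 194, 118]);


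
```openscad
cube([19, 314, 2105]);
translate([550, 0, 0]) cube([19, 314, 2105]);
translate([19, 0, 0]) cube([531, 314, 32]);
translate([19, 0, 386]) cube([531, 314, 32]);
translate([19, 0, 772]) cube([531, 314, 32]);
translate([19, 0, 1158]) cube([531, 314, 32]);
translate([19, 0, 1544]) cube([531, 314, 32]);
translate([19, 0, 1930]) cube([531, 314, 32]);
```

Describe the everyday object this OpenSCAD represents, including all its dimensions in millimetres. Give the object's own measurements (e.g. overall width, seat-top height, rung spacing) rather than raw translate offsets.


An open bookshelf. Two side panels, each 19 mm thick, 314 mm deep and 2105 mm tall, stand 569 mm apart (outside-to-outside). Between them sit 6 shelves, each 32 mm thick and 314 mm deep, spanning the full gap between the sides. The bottom shelf rests on the floor (its underside at z = 0) and the clear gap between one shelf's top and the next shelf's underside is 354 mm.


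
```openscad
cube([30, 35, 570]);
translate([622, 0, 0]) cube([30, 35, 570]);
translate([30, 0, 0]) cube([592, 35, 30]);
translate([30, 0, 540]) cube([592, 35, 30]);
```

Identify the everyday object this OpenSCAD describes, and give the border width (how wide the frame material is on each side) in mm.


A picture frame. The border width is 30 mm.

Four thin pieces enclosing a rectangular opening — a picture frame. The two full-height stiles are 570 mm tall; the top rail sits at z = 540 and is 30 mm tall, so the border above the opening is 570 − 540 = 30 mm, matching the stile x-width.


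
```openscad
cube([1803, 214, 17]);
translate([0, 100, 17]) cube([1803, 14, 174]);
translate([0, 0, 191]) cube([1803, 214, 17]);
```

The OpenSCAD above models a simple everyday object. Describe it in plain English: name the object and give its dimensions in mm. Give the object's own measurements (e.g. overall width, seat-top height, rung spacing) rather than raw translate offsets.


An I-beam lying along x, 1803 mm long. Overall section height 208 mm. Two flanges 214 mm wide (y) and 17 mm thick, one on the floor and one at the top; a web 14 mm thick runs between them, centred on the flange width.


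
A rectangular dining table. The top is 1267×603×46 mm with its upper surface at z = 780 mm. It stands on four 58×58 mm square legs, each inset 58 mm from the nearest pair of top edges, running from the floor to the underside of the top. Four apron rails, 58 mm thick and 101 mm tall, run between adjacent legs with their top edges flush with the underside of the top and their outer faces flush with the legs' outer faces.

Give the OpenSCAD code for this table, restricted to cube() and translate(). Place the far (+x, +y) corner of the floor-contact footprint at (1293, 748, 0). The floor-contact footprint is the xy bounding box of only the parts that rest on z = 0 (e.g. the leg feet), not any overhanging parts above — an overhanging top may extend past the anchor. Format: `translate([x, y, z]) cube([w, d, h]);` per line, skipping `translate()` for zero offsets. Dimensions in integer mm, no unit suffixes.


// leg_h = 780 - 46 = 734
// apron z = 734 - 101 = 633
translate([84, 203, 734]) cube([1267, 603, 46]);
translate([142, 261, 0]) cube([58, 58, 734]);
translate([1235, 261, 0]) cube([58, 58, 734]);
translate([142, 690, 0]) cube([58, 58, 734]);
translate([1235, 690, 0]) cube([58, 58, 734]);
translate([200, 261, 633]) cube([1035, 58, 101]);
translate([200, 690, 633]) cube([1035, 58, 101]);
translate([142, 319, 633]) cube([58, 371, 101]);
translate([1235, 319, 633]) cube([58, 371, 101]);


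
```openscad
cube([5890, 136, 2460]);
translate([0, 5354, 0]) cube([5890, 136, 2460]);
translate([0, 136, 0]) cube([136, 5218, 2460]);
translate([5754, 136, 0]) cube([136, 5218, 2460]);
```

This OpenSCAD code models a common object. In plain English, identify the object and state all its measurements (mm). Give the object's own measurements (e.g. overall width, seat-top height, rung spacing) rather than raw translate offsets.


The wall frame of a small rectangular building: four walls, each 2460 mm tall and 136 mm thick, enclosing a footprint 5890 mm (x) by 5490 mm (y) outside-to-outside, with no floor or roof. The front and back walls (the −y and +y sides) span the full width; the two side walls fit between them.


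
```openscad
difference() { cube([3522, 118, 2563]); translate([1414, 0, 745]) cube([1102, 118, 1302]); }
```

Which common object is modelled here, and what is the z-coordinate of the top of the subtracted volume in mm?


A wall with a window opening. The window head height is 2047 mm.

A wall with a rectangular opening subtracted — a window. Sill at z = 745, opening 1302 mm tall, so the head is at 745 + 1302 = 2047 mm.


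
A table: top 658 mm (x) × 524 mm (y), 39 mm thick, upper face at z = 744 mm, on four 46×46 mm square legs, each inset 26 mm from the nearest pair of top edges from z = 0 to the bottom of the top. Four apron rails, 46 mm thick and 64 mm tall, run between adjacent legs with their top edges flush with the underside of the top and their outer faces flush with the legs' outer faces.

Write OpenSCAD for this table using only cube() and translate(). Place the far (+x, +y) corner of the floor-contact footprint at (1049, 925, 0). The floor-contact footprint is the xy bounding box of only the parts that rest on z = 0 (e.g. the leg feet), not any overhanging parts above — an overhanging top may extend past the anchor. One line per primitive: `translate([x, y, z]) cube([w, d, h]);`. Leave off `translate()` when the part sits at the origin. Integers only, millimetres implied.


// leg_h = 744 - 39 = 705
// apron z = 705 - 64 = 641
translate([417, 427, 705]) cube([658, 524, 39]);
translate([443, 453, 0]) cube([46, 46, 705]);
translate([1003, 453, 0]) cube([46, 46, 705]);
translate([443, 879, 0]) cube([46, 46, 705]);
translate([1003, 879, 0]) cube([46, 46, 705]);
translate([489, 453, 641]) cube([514, 46, 64]);
translate([489, 879, 641]) cube([514, 46, 64]);
translate([443, 499, 641]) cube([46, 380, 64]);
translate([1003, 499, 641]) cube([46, 380, 64]);


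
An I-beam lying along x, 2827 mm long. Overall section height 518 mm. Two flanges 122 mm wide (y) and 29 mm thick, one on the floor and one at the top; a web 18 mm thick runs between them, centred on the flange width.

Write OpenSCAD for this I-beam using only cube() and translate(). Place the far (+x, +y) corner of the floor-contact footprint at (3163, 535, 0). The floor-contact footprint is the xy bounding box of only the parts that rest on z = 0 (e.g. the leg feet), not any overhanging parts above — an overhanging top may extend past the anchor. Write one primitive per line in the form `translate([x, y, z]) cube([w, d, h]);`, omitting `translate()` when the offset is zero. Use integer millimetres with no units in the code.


translate([336, 413, 0]) cube([2827, 122, 29]);
translate([336, 465, 29]) cube([2827, 18, 460]);
translate([336, 413, 489]) cube([2827, 122, 29]);


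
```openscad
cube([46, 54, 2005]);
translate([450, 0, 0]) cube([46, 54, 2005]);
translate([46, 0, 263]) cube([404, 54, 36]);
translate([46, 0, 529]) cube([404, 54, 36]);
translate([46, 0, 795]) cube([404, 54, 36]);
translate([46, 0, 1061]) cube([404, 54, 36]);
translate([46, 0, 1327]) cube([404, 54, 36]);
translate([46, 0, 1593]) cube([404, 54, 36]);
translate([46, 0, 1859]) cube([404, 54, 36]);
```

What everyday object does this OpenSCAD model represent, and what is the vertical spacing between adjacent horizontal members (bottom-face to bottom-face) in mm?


A ladder. The rung spacing is 266 mm.

Two tall 46×54 posts with 7 short bars between them — a ladder. Adjacent rungs sit at z = 263 and z = 529, so the spacing is 529 − 263 = 266 mm.


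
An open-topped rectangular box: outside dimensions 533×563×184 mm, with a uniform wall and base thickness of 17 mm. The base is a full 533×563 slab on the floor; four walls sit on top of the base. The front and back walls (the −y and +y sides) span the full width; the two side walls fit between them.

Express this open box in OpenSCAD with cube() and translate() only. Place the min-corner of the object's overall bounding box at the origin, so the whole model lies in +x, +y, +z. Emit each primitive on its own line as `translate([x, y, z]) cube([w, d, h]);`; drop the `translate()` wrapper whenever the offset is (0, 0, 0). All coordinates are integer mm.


cube([533, 563, 17]);
translate([0, 0, 17]) cube([533, 17, 167]);
translate([0, 546, 17]) cube([533, 17, 167]);
translate([0, 17, 17]) cube([17, 529, 167]);
translate([516, 17, 17]) cube([17, 529, 167]);


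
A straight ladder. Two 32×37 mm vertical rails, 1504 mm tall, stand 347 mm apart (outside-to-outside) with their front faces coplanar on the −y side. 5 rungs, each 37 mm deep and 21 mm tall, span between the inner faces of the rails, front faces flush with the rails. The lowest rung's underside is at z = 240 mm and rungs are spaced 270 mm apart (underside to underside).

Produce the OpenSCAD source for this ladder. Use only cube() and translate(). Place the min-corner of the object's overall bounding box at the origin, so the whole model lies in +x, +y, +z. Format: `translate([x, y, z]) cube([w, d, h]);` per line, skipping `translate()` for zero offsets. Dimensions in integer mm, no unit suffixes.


cube([32, 37, 1504]);
translate([315, 0, 0]) cube([32, 37, 1504]);
translate([32, 0, 240]) cube([283, 37, 21]);
translate([32, 0, 510]) cube([283, 37, 21]);
translate([32, 0, 780]) cube([283, 37, 21]);
translate([32, 0, 1050]) cube([283, 37, 21]);
translate([32, 0, 1320]) cube([283, 37, 21]);


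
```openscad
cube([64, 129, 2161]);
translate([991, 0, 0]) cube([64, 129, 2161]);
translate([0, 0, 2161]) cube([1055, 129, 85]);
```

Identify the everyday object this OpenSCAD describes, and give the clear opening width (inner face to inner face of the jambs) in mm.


A door frame. The clear opening width is 927 mm.

Two 2161 mm tall posts with a header on top — a door frame. The left jamb is 64 mm wide at x = 0; the right jamb starts at x = 991. The clear opening is 991 − 64 = 927 mm.


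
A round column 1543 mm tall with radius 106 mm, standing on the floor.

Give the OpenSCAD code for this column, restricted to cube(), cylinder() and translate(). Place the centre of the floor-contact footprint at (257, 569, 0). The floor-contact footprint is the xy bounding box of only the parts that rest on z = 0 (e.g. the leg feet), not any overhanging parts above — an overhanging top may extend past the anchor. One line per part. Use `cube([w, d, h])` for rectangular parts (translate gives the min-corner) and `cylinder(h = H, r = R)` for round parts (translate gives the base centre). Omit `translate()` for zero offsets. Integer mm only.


translate([257, 569, 0]) cylinder(h = 1543, r = 106);


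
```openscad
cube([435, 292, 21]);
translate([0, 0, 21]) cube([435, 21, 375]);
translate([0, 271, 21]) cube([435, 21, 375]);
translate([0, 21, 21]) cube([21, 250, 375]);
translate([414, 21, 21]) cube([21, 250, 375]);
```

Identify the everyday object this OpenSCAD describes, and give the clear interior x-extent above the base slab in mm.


An open box. The internal width is 393 mm.

A 435×292 base slab with four walls standing on it — an open box. The base is 435 mm wide and the walls are 21 mm thick, so the internal width is 435 − 2 × 21 = 393 mm.


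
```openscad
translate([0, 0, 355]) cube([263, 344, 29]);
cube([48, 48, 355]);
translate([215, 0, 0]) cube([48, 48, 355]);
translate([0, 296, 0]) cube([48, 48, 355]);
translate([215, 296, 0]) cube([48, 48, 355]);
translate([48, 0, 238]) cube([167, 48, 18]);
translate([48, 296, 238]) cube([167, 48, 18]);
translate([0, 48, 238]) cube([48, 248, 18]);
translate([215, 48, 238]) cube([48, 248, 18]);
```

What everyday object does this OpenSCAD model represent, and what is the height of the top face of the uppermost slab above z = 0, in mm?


A stool. The seat height is 384 mm.

A 263×344×29 slab at z = 355 on four corner posts — a stool. The seat top is 355 + 29 = 384 mm.


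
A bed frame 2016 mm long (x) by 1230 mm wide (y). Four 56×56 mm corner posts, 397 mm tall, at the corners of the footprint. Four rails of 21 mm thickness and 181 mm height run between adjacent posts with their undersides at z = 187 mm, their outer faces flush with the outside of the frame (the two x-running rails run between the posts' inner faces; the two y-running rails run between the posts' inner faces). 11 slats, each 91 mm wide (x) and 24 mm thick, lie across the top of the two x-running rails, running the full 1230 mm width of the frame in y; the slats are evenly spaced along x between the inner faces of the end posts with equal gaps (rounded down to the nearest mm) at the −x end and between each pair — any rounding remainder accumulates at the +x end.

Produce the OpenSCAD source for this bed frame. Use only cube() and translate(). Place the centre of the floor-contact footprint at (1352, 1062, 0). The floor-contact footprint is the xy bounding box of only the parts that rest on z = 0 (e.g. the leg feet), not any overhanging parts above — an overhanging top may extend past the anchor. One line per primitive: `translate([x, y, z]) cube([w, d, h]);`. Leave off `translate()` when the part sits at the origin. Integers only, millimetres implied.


translate([344, 447, 0]) cube([56, 56, 397]);
translate([344, 1621, 0]) cube([56, 56, 397]);
translate([2304, 447, 0]) cube([56, 56, 397]);
translate([2304, 1621, 0]) cube([56, 56, 397]);
translate([400, 447, 187]) cube([1904, 21, 181]);
translate([400, 1656, 187]) cube([1904, 21, 181]);
translate([344, 503, 187]) cube([21, 1118, 181]);
translate([2339, 503, 187]) cube([21, 1118, 181]);
translate([475, 447, 368]) cube([91, 1230, 24]);
translate([641, 447, 368]) cube([91, 1230, 24]);
translate([807, 447, 368]) cube([91, 1230, 24]);
translate([973, 447, 368]) cube([91, 1230, 24]);
translate([1139, 447, 368]) cube([91, 1230, 24]);
translate([1305, 447, 368]) cube([91, 1230, 24]);
translate([1471, 447, 368]) cube([91, 1230, 24]);
translate([1637, 447, 368]) cube([91, 1230, 24]);
translate([1803, 447, 368]) cube([91, 1230, 24]);
translate([1969, 447, 368]) cube([91, 1230, 24]);
translate([2135, 447, 368]) cube([91, 1230, 24]);


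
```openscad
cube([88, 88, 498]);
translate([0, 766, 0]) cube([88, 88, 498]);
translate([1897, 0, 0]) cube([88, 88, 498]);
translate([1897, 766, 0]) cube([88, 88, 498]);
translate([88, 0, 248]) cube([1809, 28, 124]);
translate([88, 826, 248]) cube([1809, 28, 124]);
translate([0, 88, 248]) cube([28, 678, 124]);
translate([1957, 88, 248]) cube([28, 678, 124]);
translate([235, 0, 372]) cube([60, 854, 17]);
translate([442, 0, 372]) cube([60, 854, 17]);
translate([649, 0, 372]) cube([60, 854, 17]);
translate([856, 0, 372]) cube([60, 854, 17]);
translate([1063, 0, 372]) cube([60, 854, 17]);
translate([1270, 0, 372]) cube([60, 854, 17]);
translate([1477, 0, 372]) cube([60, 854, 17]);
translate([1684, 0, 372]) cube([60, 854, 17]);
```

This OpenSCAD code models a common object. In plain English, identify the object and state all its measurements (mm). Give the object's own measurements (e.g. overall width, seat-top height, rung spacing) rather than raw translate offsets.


A bed frame 1985 mm long (x) by 854 mm wide (y). Four 88×88 mm corner posts, 498 mm tall, at the corners of the footprint. Four rails of 28 mm thickness and 124 mm height run between adjacent posts with their undersides at z = 248 mm, their outer faces flush with the outside of the frame (the two x-running rails run between the posts' inner faces; the two y-running rails run between the posts' inner faces). 8 slats, each 60 mm wide (x) and 17 mm thick, lie across the top of the two x-running rails, running the full 854 mm width of the frame in y; along x they sit between the end posts with a 147 mm gap after the −x posts and between neighbouring slats, leaving 153 mm before the +x posts.


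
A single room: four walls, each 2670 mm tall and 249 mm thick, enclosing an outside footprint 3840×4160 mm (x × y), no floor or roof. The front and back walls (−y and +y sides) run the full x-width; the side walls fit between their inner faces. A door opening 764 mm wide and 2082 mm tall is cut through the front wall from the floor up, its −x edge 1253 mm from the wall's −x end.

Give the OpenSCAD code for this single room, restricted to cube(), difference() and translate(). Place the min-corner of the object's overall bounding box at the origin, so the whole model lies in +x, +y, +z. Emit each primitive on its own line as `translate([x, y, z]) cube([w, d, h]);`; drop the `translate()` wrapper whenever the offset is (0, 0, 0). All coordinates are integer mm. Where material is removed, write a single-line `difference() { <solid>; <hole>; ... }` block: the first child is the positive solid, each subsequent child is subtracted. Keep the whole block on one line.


difference() { cube([3840, 249, 2670]); translate([1253, 0, 0]) cube([764, 249, 2082]); }
translate([0, 3911, 0]) cube([3840, 249, 2670]);
translate([0, 249, 0]) cube([249, 3662, 2670]);
translate([3591, 249, 0]) cube([249, 3662, 2670]);


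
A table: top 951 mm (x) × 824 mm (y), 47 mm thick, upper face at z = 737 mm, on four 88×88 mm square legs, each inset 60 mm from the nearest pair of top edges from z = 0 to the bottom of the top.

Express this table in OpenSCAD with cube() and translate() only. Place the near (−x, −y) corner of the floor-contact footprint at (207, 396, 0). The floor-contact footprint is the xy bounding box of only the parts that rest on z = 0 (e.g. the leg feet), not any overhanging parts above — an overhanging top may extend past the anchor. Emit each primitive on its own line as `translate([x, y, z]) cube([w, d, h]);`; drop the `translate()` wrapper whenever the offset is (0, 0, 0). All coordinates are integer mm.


translate([147, 336, 690]) cube([951, 824, 47]);
translate([207, 396, 0]) cube([88, 88, 690]);
translate([950, 396, 0]) cube([88, 88, 690]);
translate([207, 1012, 0]) cube([88, 88, 690]);
translate([950, 1012, 0]) cube([88, 88, 690]);


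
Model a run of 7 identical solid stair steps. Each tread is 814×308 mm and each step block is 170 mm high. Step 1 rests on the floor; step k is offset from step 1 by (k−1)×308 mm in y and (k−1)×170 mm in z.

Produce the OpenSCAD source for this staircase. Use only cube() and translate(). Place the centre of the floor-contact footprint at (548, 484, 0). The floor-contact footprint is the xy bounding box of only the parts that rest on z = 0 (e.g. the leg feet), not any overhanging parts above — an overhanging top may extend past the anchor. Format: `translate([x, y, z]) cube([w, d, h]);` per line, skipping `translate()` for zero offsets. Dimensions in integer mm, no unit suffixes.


translate([141, 330, 0]) cube([814, 308, 170]);
translate([141, 638, 170]) cube([814, 308, 170]);
translate([141, 946, 340]) cube([814, 308, 170]);
translate([141, 1254, 510]) cube([814, 308, 170]);
translate([141, 1562, 680]) cube([814, 308, 170]);
translate([141, 1870, 850]) cube([814, 308, 170]);
translate([141, 2178, 1020]) cube([814, 308, 170]);


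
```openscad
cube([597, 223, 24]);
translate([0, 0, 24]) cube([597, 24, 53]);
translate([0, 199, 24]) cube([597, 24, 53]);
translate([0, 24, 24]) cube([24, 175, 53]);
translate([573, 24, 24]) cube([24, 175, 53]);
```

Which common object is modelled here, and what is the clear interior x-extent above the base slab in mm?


An open box. The internal width is 549 mm.

A 597×223 base slab with four walls standing on it — an open box. The base is 597 mm wide and the walls are 24 mm thick, so the internal width is 597 − 2 × 24 = 549 mm.


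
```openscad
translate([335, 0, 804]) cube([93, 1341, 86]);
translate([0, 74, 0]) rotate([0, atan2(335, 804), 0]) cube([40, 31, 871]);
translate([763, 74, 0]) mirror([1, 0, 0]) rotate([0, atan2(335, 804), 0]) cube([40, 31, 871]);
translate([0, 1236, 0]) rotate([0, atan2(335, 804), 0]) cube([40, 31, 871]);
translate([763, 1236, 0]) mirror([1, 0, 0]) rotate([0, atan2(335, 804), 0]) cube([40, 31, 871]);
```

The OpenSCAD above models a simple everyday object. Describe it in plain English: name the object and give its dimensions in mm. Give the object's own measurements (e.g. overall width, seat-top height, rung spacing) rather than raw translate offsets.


A sawhorse. A 93×1341×86 mm beam (x, y, z) sits on two A-frame leg pairs. Each pair is two raked legs of 40×31 mm section (31 mm along y) splaying symmetrically in x. Each leg rises 804 mm vertically over 335 mm of horizontal reach and is 871 mm long along its own axis. Every leg's outer bottom edge rests on the floor and its outer top edge meets a bottom edge of the beam — the left legs (tilting toward +x) meet the beam's −x bottom edge, the right legs (their mirror images, tilting toward −x) meet its +x bottom edge — so the leg tops tuck under the beam, the beam's underside is 804 mm above the floor, and the feet are 763 mm apart outside-to-outside with the beam centred between them. The two leg pairs are set in 74 mm from either end of the beam.


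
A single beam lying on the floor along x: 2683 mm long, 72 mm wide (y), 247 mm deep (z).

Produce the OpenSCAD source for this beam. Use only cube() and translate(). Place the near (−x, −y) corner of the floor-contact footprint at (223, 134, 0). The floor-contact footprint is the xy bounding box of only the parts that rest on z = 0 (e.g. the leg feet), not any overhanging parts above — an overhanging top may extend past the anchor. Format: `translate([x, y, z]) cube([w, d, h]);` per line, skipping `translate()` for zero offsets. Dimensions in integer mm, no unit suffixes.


translate([223, 134, 0]) cube([2683, 72, 247]);


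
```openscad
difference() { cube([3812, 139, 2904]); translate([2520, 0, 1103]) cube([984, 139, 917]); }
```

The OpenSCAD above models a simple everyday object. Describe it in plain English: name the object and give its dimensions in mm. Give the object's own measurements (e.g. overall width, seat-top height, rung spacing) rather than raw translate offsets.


A wall 3812 mm long (x), 139 mm thick (y), 2904 mm tall, with a rectangular window opening cut through it. The opening is 984 mm wide and 917 mm tall; its sill is at z = 1103 mm and its near (−x) edge is 2520 mm from the wall's −x end. The opening passes through the full wall thickness.


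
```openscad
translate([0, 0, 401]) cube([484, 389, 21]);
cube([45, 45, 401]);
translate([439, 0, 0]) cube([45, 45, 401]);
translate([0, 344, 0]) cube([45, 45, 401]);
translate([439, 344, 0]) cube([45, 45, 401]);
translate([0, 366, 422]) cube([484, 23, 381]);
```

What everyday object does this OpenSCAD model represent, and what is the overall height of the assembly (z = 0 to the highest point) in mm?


A chair. The overall height is 803 mm.

A slab on four corner posts with a tall panel at the back — a chair. The seat slab sits at z = 401 with thickness 21, and the 381 mm backrest starts at the seat top, so the overall height is 401 + 21 + 381 = 803 mm.


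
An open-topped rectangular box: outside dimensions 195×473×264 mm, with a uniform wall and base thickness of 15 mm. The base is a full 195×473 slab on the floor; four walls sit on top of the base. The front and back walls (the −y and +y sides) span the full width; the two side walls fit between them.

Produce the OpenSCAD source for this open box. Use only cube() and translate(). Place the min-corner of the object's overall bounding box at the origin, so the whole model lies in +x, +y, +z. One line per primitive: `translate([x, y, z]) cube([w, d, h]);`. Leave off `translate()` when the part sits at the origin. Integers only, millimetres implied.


cube([195, 473, 15]);
translate([0, 0, 15]) cube([195, 15, 249]);
translate([0, 458, 15]) cube([195, 15, 249]);
translate([0, 15, 15]) cube([15, 443, 249]);
translate([180, 15, 15]) cube([15, 443, 249]);
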